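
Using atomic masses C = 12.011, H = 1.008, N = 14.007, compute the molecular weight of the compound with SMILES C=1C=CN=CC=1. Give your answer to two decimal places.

79.10

Molecular formula: C5H5N.
M = 5×12.011 + 5×1.008 + 1×14.007 = 79.10 g/mol.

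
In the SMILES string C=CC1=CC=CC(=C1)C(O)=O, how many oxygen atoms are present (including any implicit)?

The symbol for oxygen appears 2 times in the SMILES.

2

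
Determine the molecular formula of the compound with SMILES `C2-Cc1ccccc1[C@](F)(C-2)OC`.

C11H13FO

Heavy atoms from the SMILES: 11 C, 1 F, 1 O.
Implicit hydrogens by atom environment:
  4 × C (aromatic): 1 H each → 4
  3 × C: 2 H each → 6
  2 × C (aromatic): no H
  1 × C: 3 H
  1 × C: no H
  1 × F: no H
  1 × O: no H
  Total hydrogens = 13.
Molecular formula: C11H13FO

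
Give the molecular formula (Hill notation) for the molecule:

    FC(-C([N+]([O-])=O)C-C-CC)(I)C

C7H13FINO2

Heavy atoms from the SMILES: 7 C, 1 F, 1 I, 1 N, 2 O.
Implicit hydrogens by atom environment:
  3 × C: 2 H each → 6
  2 × C: 3 H each → 6
  1 × C: 1 H
  1 × C: no H
  1 × F: no H
  1 × I: no H
  1 × N (charge +1): no H
  1 × O: no H
  1 × O (charge -1): no H
  Total hydrogens = 13.
Molecular formula: C7H13FINO2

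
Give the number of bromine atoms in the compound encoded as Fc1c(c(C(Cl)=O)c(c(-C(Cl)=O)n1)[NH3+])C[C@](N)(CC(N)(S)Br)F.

1

The symbol for bromine appears 1 time in the SMILES.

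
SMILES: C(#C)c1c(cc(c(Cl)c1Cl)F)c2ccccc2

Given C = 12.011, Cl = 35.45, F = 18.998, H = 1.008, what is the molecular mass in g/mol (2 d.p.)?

265.11

Molecular formula: C14H7Cl2F.
M = 14×12.011 + 2×35.45 + 1×18.998 + 7×1.008 = 265.11 g/mol.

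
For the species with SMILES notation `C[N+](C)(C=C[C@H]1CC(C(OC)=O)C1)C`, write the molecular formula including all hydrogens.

C11H20NO2+

Heavy atoms from the SMILES: 11 C, 1 N, 2 O.
Implicit hydrogens by atom environment:
  4 × C: 3 H each → 12
  4 × C: 1 H each → 4
  2 × C: 2 H each → 4
  2 × O: no H
  1 × C: no H
  1 × N (charge +1): no H
  Total hydrogens = 20.
Net charge +1.
Molecular formula: C11H20NO2+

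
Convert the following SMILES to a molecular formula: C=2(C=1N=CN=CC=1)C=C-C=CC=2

Heavy atoms from the SMILES: 10 C, 2 N.
Implicit hydrogens by atom environment:
  8 × C (aromatic): 1 H each → 8
  2 × C (aromatic): no H
  2 × N (aromatic): no H
  Total hydrogens = 8.
Molecular formula: C10H8N2

C10H8N2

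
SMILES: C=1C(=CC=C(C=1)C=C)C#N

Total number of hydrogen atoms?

Hydrogens are implicit in SMILES; fill each atom to its normal valence:
  4 × C (aromatic): 1 H each → 4
  2 × C (aromatic): no H
  1 × C: 2 H
  1 × C: 1 H
  1 × C: no H
  1 × N: no H
  Total hydrogens = 7.

7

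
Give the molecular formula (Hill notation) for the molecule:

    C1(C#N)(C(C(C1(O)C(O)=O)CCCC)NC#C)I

C12H15IN2O3

Heavy atoms from the SMILES: 12 C, 1 I, 2 N, 3 O.
Implicit hydrogens by atom environment:
  5 × C: no H
  3 × C: 2 H each → 6
  3 × C: 1 H each → 3
  2 × O: 1 H each → 2
  1 × C: 3 H
  1 × I: no H
  1 × N: 1 H
  1 × N: no H
  1 × O: no H
  Total hydrogens = 15.
Molecular formula: C12H15IN2O3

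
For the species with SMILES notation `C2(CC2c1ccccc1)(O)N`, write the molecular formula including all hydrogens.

Heavy atoms from the SMILES: 9 C, 1 N, 1 O.
Implicit hydrogens by atom environment:
  5 × C (aromatic): 1 H each → 5
  1 × C: 2 H
  1 × C: 1 H
  1 × C: no H
  1 × C (aromatic): no H
  1 × N: 2 H
  1 × O: 1 H
  Total hydrogens = 11.
Molecular formula: C9H11NO

C9H11NO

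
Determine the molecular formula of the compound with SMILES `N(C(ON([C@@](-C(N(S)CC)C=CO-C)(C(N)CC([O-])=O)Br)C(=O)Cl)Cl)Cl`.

C12H19BrCl3N4O5S-

Heavy atoms from the SMILES: 1 Br, 12 C, 3 Cl, 4 N, 5 O, 1 S.
Implicit hydrogens by atom environment:
  5 × C: 1 H each → 5
  4 × O: no H
  3 × C: no H
  3 × Cl: no H
  2 × C: 3 H each → 6
  2 × C: 2 H each → 4
  2 × N: no H
  1 × Br: no H
  1 × N: 2 H
  1 × N: 1 H
  1 × O (charge -1): no H
  1 × S: 1 H
  Total hydrogens = 19.
Net charge -1.
Molecular formula: C12H19BrCl3N4O5S-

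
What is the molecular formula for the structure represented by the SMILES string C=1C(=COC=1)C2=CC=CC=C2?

C10H8O

Heavy atoms from the SMILES: 10 C, 1 O.
Implicit hydrogens by atom environment:
  8 × C (aromatic): 1 H each → 8
  2 × C (aromatic): no H
  1 × O (aromatic): no H
  Total hydrogens = 8.
Molecular formula: C10H8O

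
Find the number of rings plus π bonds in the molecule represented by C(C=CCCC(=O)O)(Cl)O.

2

Molecular formula from the SMILES: C6H9ClO3.
DoU = (2C + 2 + N − H − X)/2 = (2·6 + 2 + 0 − 9 − 1)/2 = 4/2 = 2.
(Structurally: 0 ring(s) + 2 π bond(s) = 2.)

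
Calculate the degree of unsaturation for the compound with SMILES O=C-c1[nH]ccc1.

4

Molecular formula from the SMILES: C5H5NO.
DoU = (2C + 2 + N − H − X)/2 = (2·5 + 2 + 1 − 5 − 0)/2 = 8/2 = 4.
(Structurally: 1 ring(s) + 3 π bond(s) = 4.)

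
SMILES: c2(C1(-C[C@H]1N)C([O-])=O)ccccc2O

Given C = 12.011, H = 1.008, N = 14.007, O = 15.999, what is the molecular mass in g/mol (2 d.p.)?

Molecular formula: C10H10NO3-.
M = 10×12.011 + 10×1.008 + 1×14.007 + 3×15.999 = 192.19 g/mol.

192.19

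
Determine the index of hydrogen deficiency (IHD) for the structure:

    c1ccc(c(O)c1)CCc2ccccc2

Molecular formula from the SMILES: C14H14O.
DoU = (2C + 2 + N − H − X)/2 = (2·14 + 2 + 0 − 14 − 0)/2 = 16/2 = 8.
(Structurally: 2 ring(s) + 6 π bond(s) = 8.)

8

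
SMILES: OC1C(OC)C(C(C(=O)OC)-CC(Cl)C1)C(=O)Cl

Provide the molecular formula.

C11H16Cl2O5

Heavy atoms from the SMILES: 11 C, 2 Cl, 5 O.
Implicit hydrogens by atom environment:
  5 × C: 1 H each → 5
  4 × O: no H
  2 × C: 3 H each → 6
  2 × C: 2 H each → 4
  2 × C: no H
  2 × Cl: no H
  1 × O: 1 H
  Total hydrogens = 16.
Molecular formula: C11H16Cl2O5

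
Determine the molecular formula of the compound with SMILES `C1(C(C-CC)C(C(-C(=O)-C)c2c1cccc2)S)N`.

Heavy atoms from the SMILES: 15 C, 1 N, 1 O, 1 S.
Implicit hydrogens by atom environment:
  4 × C (aromatic): 1 H each → 4
  4 × C: 1 H each → 4
  2 × C: 3 H each → 6
  2 × C: 2 H each → 4
  2 × C (aromatic): no H
  1 × C: no H
  1 × N: 2 H
  1 × O: no H
  1 × S: 1 H
  Total hydrogens = 21.
Molecular formula: C15H21NOS

C15H21NOS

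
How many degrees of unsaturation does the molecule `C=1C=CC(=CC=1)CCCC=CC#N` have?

7

Molecular formula from the SMILES: C12H13N.
DoU = (2C + 2 + N − H − X)/2 = (2·12 + 2 + 1 − 13 − 0)/2 = 14/2 = 7.
(Structurally: 1 ring(s) + 6 π bond(s) = 7.)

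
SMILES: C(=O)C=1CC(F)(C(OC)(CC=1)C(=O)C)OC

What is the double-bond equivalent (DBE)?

Molecular formula from the SMILES: C11H15FO4.
DoU = (2C + 2 + N − H − X)/2 = (2·11 + 2 + 0 − 15 − 1)/2 = 8/2 = 4.
(Structurally: 1 ring(s) + 3 π bond(s) = 4.)

4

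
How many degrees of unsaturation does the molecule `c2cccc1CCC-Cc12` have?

Molecular formula from the SMILES: C10H12.
DoU = (2C + 2 + N − H − X)/2 = (2·10 + 2 + 0 − 12 − 0)/2 = 10/2 = 5.
(Structurally: 2 ring(s) + 3 π bond(s) = 5.)

5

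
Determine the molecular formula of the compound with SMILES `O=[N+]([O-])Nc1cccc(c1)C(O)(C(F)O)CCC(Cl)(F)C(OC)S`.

C13H17ClF2N2O5S

Heavy atoms from the SMILES: 13 C, 1 Cl, 2 F, 2 N, 5 O, 1 S.
Implicit hydrogens by atom environment:
  4 × C (aromatic): 1 H each → 4
  2 × C: 2 H each → 4
  2 × C: 1 H each → 2
  2 × C: no H
  2 × C (aromatic): no H
  2 × F: no H
  2 × O: 1 H each → 2
  2 × O: no H
  1 × C: 3 H
  1 × Cl: no H
  1 × N: 1 H
  1 × N (charge +1): no H
  1 × O (charge -1): no H
  1 × S: 1 H
  Total hydrogens = 17.
Molecular formula: C13H17ClF2N2O5S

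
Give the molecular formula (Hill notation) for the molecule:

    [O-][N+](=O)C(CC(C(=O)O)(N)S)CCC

Heavy atoms from the SMILES: 7 C, 2 N, 4 O, 1 S.
Implicit hydrogens by atom environment:
  3 × C: 2 H each → 6
  2 × C: no H
  2 × O: no H
  1 × C: 3 H
  1 × C: 1 H
  1 × N: 2 H
  1 × N (charge +1): no H
  1 × O: 1 H
  1 × O (charge -1): no H
  1 × S: 1 H
  Total hydrogens = 14.
Molecular formula: C7H14N2O4S

C7H14N2O4S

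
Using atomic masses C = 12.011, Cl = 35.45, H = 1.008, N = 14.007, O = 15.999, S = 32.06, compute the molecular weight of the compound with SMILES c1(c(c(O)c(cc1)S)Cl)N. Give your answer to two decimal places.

175.63

Molecular formula: C6H6ClNOS.
M = 6×12.011 + 1×35.45 + 6×1.008 + 1×14.007 + 1×15.999 + 1×32.06 = 175.63 g/mol.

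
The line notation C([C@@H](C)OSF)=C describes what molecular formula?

C4H7FOS

Heavy atoms from the SMILES: 4 C, 1 F, 1 O, 1 S.
Implicit hydrogens by atom environment:
  2 × C: 1 H each → 2
  1 × C: 3 H
  1 × C: 2 H
  1 × F: no H
  1 × O: no H
  1 × S: no H
  Total hydrogens = 7.
Molecular formula: C4H7FOS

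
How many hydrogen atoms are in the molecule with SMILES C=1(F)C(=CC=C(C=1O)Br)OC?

6

Hydrogens are implicit in SMILES; fill each atom to its normal valence:
  4 × C (aromatic): no H
  2 × C (aromatic): 1 H each → 2
  1 × Br: no H
  1 × C: 3 H
  1 × F: no H
  1 × O: 1 H
  1 × O: no H
  Total hydrogens = 6.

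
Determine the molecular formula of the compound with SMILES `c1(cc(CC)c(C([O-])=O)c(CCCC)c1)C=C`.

Heavy atoms from the SMILES: 15 C, 2 O.
Implicit hydrogens by atom environment:
  5 × C: 2 H each → 10
  4 × C (aromatic): no H
  2 × C: 3 H each → 6
  2 × C (aromatic): 1 H each → 2
  1 × C: 1 H
  1 × C: no H
  1 × O: no H
  1 × O (charge -1): no H
  Total hydrogens = 19.
Net charge -1.
Molecular formula: C15H19O2-

C15H19O2-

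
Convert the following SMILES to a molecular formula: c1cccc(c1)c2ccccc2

Heavy atoms from the SMILES: 12 C.
Implicit hydrogens by atom environment:
  10 × C (aromatic): 1 H each → 10
  2 × C (aromatic): no H
  Total hydrogens = 10.
Molecular formula: C12H10

C12H10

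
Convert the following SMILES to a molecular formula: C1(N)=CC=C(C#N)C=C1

C7H6N2

Heavy atoms from the SMILES: 7 C, 2 N.
Implicit hydrogens by atom environment:
  4 × C (aromatic): 1 H each → 4
  2 × C (aromatic): no H
  1 × C: no H
  1 × N: 2 H
  1 × N: no H
  Total hydrogens = 6.
Molecular formula: C7H6N2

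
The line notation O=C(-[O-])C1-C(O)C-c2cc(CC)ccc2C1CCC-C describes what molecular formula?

Heavy atoms from the SMILES: 17 C, 3 O.
Implicit hydrogens by atom environment:
  5 × C: 2 H each → 10
  3 × C (aromatic): 1 H each → 3
  3 × C: 1 H each → 3
  3 × C (aromatic): no H
  2 × C: 3 H each → 6
  1 × C: no H
  1 × O: 1 H
  1 × O: no H
  1 × O (charge -1): no H
  Total hydrogens = 23.
Net charge -1.
Molecular formula: C17H23O3-

C17H23O3-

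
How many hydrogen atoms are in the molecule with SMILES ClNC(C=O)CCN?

9

Hydrogens are implicit in SMILES; fill each atom to its normal valence:
  2 × C: 2 H each → 4
  2 × C: 1 H each → 2
  1 × Cl: no H
  1 × N: 2 H
  1 × N: 1 H
  1 × O: no H
  Total hydrogens = 9.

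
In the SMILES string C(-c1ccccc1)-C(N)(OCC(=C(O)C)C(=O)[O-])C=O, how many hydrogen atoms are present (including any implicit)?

Hydrogens are implicit in SMILES; fill each atom to its normal valence:
  5 × C (aromatic): 1 H each → 5
  4 × C: no H
  3 × O: no H
  2 × C: 2 H each → 4
  1 × C: 3 H
  1 × C: 1 H
  1 × C (aromatic): no H
  1 × N: 2 H
  1 × O: 1 H
  1 × O (charge -1): no H
  Total hydrogens = 16.

16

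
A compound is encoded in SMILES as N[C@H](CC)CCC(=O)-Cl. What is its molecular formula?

C6H12ClNO

Heavy atoms from the SMILES: 6 C, 1 Cl, 1 N, 1 O.
Implicit hydrogens by atom environment:
  3 × C: 2 H each → 6
  1 × C: 3 H
  1 × C: 1 H
  1 × C: no H
  1 × Cl: no H
  1 × N: 2 H
  1 × O: no H
  Total hydrogens = 12.
Molecular formula: C6H12ClNO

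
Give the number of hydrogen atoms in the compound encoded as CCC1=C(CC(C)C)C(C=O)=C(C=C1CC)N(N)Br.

23

Hydrogens are implicit in SMILES; fill each atom to its normal valence:
  5 × C (aromatic): no H
  4 × C: 3 H each → 12
  3 × C: 2 H each → 6
  2 × C: 1 H each → 2
  1 × Br: no H
  1 × C (aromatic): 1 H
  1 × N: 2 H
  1 × N: no H
  1 × O: no H
  Total hydrogens = 23.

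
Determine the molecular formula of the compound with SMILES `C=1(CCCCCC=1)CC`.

Heavy atoms from the SMILES: 9 C.
Implicit hydrogens by atom environment:
  6 × C: 2 H each → 12
  1 × C: 3 H
  1 × C: 1 H
  1 × C: no H
  Total hydrogens = 16.
Molecular formula: C9H16

C9H16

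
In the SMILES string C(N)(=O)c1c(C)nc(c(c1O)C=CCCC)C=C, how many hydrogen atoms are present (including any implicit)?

18

Hydrogens are implicit in SMILES; fill each atom to its normal valence:
  5 × C (aromatic): no H
  3 × C: 2 H each → 6
  3 × C: 1 H each → 3
  2 × C: 3 H each → 6
  1 × C: no H
  1 × N: 2 H
  1 × N (aromatic): no H
  1 × O: 1 H
  1 × O: no H
  Total hydrogens = 18.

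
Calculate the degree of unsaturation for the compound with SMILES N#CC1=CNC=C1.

5

Molecular formula from the SMILES: C5H4N2.
DoU = (2C + 2 + N − H − X)/2 = (2·5 + 2 + 2 − 4 − 0)/2 = 10/2 = 5.
(Structurally: 1 ring(s) + 4 π bond(s) = 5.)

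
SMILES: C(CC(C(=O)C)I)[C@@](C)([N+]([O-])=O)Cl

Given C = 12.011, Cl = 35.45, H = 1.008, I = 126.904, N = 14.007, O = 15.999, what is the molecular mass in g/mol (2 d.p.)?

319.52

Molecular formula: C7H11ClINO3.
M = 7×12.011 + 1×35.45 + 11×1.008 + 1×126.904 + 1×14.007 + 3×15.999 = 319.52 g/mol.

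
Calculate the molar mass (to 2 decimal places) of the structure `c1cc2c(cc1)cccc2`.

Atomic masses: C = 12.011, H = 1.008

128.17

Molecular formula: C10H8.
M = 10×12.011 + 8×1.008 = 128.17 g/mol.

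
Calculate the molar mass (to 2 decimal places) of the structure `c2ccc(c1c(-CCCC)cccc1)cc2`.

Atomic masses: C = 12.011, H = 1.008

Molecular formula: C16H18.
M = 16×12.011 + 18×1.008 = 210.32 g/mol.

210.32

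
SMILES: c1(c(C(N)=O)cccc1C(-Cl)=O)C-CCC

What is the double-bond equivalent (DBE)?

Molecular formula from the SMILES: C12H14ClNO2.
DoU = (2C + 2 + N − H − X)/2 = (2·12 + 2 + 1 − 14 − 1)/2 = 12/2 = 6.
(Structurally: 1 ring(s) + 5 π bond(s) = 6.)

6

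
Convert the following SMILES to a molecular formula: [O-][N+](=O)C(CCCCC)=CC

C8H15NO2

Heavy atoms from the SMILES: 8 C, 1 N, 2 O.
Implicit hydrogens by atom environment:
  4 × C: 2 H each → 8
  2 × C: 3 H each → 6
  1 × C: 1 H
  1 × C: no H
  1 × N (charge +1): no H
  1 × O: no H
  1 × O (charge -1): no H
  Total hydrogens = 15.
Molecular formula: C8H15NO2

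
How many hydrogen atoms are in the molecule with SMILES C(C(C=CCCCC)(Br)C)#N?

Hydrogens are implicit in SMILES; fill each atom to its normal valence:
  3 × C: 2 H each → 6
  2 × C: 3 H each → 6
  2 × C: 1 H each → 2
  2 × C: no H
  1 × Br: no H
  1 × N: no H
  Total hydrogens = 14.

14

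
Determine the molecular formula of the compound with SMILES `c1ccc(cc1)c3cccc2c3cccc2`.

Heavy atoms from the SMILES: 16 C.
Implicit hydrogens by atom environment:
  12 × C (aromatic): 1 H each → 12
  4 × C (aromatic): no H
  Total hydrogens = 12.
Molecular formula: C16H12

C16H12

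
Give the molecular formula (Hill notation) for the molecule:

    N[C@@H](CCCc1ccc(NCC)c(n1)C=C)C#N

Heavy atoms from the SMILES: 14 C, 4 N.
Implicit hydrogens by atom environment:
  5 × C: 2 H each → 10
  3 × C (aromatic): no H
  2 × C (aromatic): 1 H each → 2
  2 × C: 1 H each → 2
  1 × C: 3 H
  1 × C: no H
  1 × N: 2 H
  1 × N: 1 H
  1 × N (aromatic): no H
  1 × N: no H
  Total hydrogens = 20.
Molecular formula: C14H20N4

C14H20N4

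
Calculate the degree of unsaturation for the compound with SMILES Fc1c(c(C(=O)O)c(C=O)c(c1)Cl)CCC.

6

Molecular formula from the SMILES: C11H10ClFO3.
DoU = (2C + 2 + N − H − X)/2 = (2·11 + 2 + 0 − 10 − 2)/2 = 12/2 = 6.
(Structurally: 1 ring(s) + 5 π bond(s) = 6.)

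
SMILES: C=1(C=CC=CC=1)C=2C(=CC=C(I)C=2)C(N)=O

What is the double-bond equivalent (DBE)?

9

Molecular formula from the SMILES: C13H10INO.
DoU = (2C + 2 + N − H − X)/2 = (2·13 + 2 + 1 − 10 − 1)/2 = 18/2 = 9.
(Structurally: 2 ring(s) + 7 π bond(s) = 9.)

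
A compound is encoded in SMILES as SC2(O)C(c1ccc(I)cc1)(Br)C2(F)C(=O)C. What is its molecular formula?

Heavy atoms from the SMILES: 1 Br, 11 C, 1 F, 1 I, 2 O, 1 S.
Implicit hydrogens by atom environment:
  4 × C (aromatic): 1 H each → 4
  4 × C: no H
  2 × C (aromatic): no H
  1 × Br: no H
  1 × C: 3 H
  1 × F: no H
  1 × I: no H
  1 × O: 1 H
  1 × O: no H
  1 × S: 1 H
  Total hydrogens = 9.
Molecular formula: C11H9BrFIO2S

C11H9BrFIO2S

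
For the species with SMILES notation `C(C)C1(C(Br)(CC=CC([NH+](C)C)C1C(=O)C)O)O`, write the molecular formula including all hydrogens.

Heavy atoms from the SMILES: 1 Br, 13 C, 1 N, 3 O.
Implicit hydrogens by atom environment:
  4 × C: 3 H each → 12
  4 × C: 1 H each → 4
  3 × C: no H
  2 × C: 2 H each → 4
  2 × O: 1 H each → 2
  1 × Br: no H
  1 × N (charge +1): 1 H
  1 × O: no H
  Total hydrogens = 23.
Net charge +1.
Molecular formula: C13H23BrNO3+

C13H23BrNO3+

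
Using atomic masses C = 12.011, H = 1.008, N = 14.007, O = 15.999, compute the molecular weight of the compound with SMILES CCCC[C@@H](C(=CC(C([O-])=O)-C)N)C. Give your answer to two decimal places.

198.29

Molecular formula: C11H20NO2-.
M = 11×12.011 + 20×1.008 + 1×14.007 + 2×15.999 = 198.29 g/mol.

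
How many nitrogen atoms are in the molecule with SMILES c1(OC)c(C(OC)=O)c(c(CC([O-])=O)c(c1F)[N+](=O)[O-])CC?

1

The symbol for nitrogen appears 1 time in the SMILES.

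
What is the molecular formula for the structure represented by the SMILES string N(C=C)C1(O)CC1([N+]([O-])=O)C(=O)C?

C7H10N2O4

Heavy atoms from the SMILES: 7 C, 2 N, 4 O.
Implicit hydrogens by atom environment:
  3 × C: no H
  2 × C: 2 H each → 4
  2 × O: no H
  1 × C: 3 H
  1 × C: 1 H
  1 × N: 1 H
  1 × N (charge +1): no H
  1 × O: 1 H
  1 × O (charge -1): no H
  Total hydrogens = 10.
Molecular formula: C7H10N2O4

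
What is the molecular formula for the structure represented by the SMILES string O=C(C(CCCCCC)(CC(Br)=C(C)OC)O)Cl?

Heavy atoms from the SMILES: 1 Br, 13 C, 1 Cl, 3 O.
Implicit hydrogens by atom environment:
  6 × C: 2 H each → 12
  4 × C: no H
  3 × C: 3 H each → 9
  2 × O: no H
  1 × Br: no H
  1 × Cl: no H
  1 × O: 1 H
  Total hydrogens = 22.
Molecular formula: C13H22BrClO3

C13H22BrClO3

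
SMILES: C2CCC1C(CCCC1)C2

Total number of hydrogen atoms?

18

Hydrogens are implicit in SMILES; fill each atom to its normal valence:
  8 × C: 2 H each → 16
  2 × C: 1 H each → 2
  Total hydrogens = 18.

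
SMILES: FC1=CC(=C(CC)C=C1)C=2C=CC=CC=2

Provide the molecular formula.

Heavy atoms from the SMILES: 14 C, 1 F.
Implicit hydrogens by atom environment:
  8 × C (aromatic): 1 H each → 8
  4 × C (aromatic): no H
  1 × C: 3 H
  1 × C: 2 H
  1 × F: no H
  Total hydrogens = 13.
Molecular formula: C14H13F

C14H13F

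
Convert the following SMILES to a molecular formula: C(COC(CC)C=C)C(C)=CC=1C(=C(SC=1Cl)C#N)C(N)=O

C16H19ClN2O2S

Heavy atoms from the SMILES: 16 C, 1 Cl, 2 N, 2 O, 1 S.
Implicit hydrogens by atom environment:
  4 × C: 2 H each → 8
  4 × C (aromatic): no H
  3 × C: 1 H each → 3
  3 × C: no H
  2 × C: 3 H each → 6
  2 × O: no H
  1 × Cl: no H
  1 × N: 2 H
  1 × N: no H
  1 × S (aromatic): no H
  Total hydrogens = 19.
Molecular formula: C16H19ClN2O2S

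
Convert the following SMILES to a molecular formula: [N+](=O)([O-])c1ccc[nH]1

C4H4N2O2

Heavy atoms from the SMILES: 4 C, 2 N, 2 O.
Implicit hydrogens by atom environment:
  3 × C (aromatic): 1 H each → 3
  1 × C (aromatic): no H
  1 × N (aromatic): 1 H
  1 × N (charge +1): no H
  1 × O: no H
  1 × O (charge -1): no H
  Total hydrogens = 4.
Molecular formula: C4H4N2O2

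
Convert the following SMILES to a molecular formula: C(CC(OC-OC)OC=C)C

C8H16O3

Heavy atoms from the SMILES: 8 C, 3 O.
Implicit hydrogens by atom environment:
  4 × C: 2 H each → 8
  3 × O: no H
  2 × C: 3 H each → 6
  2 × C: 1 H each → 2
  Total hydrogens = 16.
Molecular formula: C8H16O3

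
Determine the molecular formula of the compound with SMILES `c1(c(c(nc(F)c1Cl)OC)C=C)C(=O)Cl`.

Heavy atoms from the SMILES: 9 C, 2 Cl, 1 F, 1 N, 2 O.
Implicit hydrogens by atom environment:
  5 × C (aromatic): no H
  2 × Cl: no H
  2 × O: no H
  1 × C: 3 H
  1 × C: 2 H
  1 × C: 1 H
  1 × C: no H
  1 × F: no H
  1 × N (aromatic): no H
  Total hydrogens = 6.
Molecular formula: C9H6Cl2FNO2

C9H6Cl2FNO2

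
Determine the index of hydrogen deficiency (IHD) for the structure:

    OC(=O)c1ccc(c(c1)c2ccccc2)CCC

9

Molecular formula from the SMILES: C16H16O2.
DoU = (2C + 2 + N − H − X)/2 = (2·16 + 2 + 0 − 16 − 0)/2 = 18/2 = 9.
(Structurally: 2 ring(s) + 7 π bond(s) = 9.)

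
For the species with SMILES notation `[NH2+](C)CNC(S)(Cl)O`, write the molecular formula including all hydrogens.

C3H10ClN2OS+

Heavy atoms from the SMILES: 3 C, 1 Cl, 2 N, 1 O, 1 S.
Implicit hydrogens by atom environment:
  1 × C: 3 H
  1 × C: 2 H
  1 × C: no H
  1 × Cl: no H
  1 × N (charge +1): 2 H
  1 × N: 1 H
  1 × O: 1 H
  1 × S: 1 H
  Total hydrogens = 10.
Net charge +1.
Molecular formula: C3H10ClN2OS+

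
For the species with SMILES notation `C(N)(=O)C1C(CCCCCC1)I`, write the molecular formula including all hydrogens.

C9H16INO

Heavy atoms from the SMILES: 9 C, 1 I, 1 N, 1 O.
Implicit hydrogens by atom environment:
  6 × C: 2 H each → 12
  2 × C: 1 H each → 2
  1 × C: no H
  1 × I: no H
  1 × N: 2 H
  1 × O: no H
  Total hydrogens = 16.
Molecular formula: C9H16INO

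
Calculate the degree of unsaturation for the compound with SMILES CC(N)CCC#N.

2

Molecular formula from the SMILES: C5H10N2.
DoU = (2C + 2 + N − H − X)/2 = (2·5 + 2 + 2 − 10 − 0)/2 = 4/2 = 2.
(Structurally: 0 ring(s) + 2 π bond(s) = 2.)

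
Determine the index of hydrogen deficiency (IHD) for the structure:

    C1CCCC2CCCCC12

2

Molecular formula from the SMILES: C10H18.
DoU = (2C + 2 + N − H − X)/2 = (2·10 + 2 + 0 − 18 − 0)/2 = 4/2 = 2.
(Structurally: 2 ring(s) + 0 π bond(s) = 2.)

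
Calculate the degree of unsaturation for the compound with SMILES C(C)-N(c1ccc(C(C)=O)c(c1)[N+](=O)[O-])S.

6

Molecular formula from the SMILES: C10H12N2O3S.
DoU = (2C + 2 + N − H − X)/2 = (2·10 + 2 + 2 − 12 − 0)/2 = 12/2 = 6.
(Structurally: 1 ring(s) + 5 π bond(s) = 6.)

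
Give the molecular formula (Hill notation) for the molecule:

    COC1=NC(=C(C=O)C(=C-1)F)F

C7H5F2NO2

Heavy atoms from the SMILES: 7 C, 2 F, 1 N, 2 O.
Implicit hydrogens by atom environment:
  4 × C (aromatic): no H
  2 × F: no H
  2 × O: no H
  1 × C: 3 H
  1 × C (aromatic): 1 H
  1 × C: 1 H
  1 × N (aromatic): no H
  Total hydrogens = 5.
Molecular formula: C7H5F2NO2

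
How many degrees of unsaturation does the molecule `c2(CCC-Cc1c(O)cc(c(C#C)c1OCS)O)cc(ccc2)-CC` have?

Molecular formula from the SMILES: C21H24O3S.
DoU = (2C + 2 + N − H − X)/2 = (2·21 + 2 + 0 − 24 − 0)/2 = 20/2 = 10.
(Structurally: 2 ring(s) + 8 π bond(s) = 10.)

10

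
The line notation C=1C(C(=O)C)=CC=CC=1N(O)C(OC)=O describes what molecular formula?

C10H11NO4

Heavy atoms from the SMILES: 10 C, 1 N, 4 O.
Implicit hydrogens by atom environment:
  4 × C (aromatic): 1 H each → 4
  3 × O: no H
  2 × C: 3 H each → 6
  2 × C (aromatic): no H
  2 × C: no H
  1 × N: no H
  1 × O: 1 H
  Total hydrogens = 11.
Molecular formula: C10H11NO4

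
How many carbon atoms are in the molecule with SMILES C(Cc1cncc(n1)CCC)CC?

The symbol for carbon appears 11 times in the SMILES. Lowercase c denotes aromatic carbon and counts toward C.

11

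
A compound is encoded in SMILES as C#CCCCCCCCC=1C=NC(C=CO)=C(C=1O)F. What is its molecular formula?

Heavy atoms from the SMILES: 16 C, 1 F, 1 N, 2 O.
Implicit hydrogens by atom environment:
  7 × C: 2 H each → 14
  4 × C (aromatic): no H
  3 × C: 1 H each → 3
  2 × O: 1 H each → 2
  1 × C (aromatic): 1 H
  1 × C: no H
  1 × F: no H
  1 × N (aromatic): no H
  Total hydrogens = 20.
Molecular formula: C16H20FNO2

C16H20FNO2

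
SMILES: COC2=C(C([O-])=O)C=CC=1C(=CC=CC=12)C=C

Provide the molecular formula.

C14H11O3-

Heavy atoms from the SMILES: 14 C, 3 O.
Implicit hydrogens by atom environment:
  5 × C (aromatic): 1 H each → 5
  5 × C (aromatic): no H
  2 × O: no H
  1 × C: 3 H
  1 × C: 2 H
  1 × C: 1 H
  1 × C: no H
  1 × O (charge -1): no H
  Total hydrogens = 11.
Net charge -1.
Molecular formula: C14H11O3-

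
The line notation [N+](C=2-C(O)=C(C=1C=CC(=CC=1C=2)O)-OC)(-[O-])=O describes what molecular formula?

C11H9NO5

Heavy atoms from the SMILES: 11 C, 1 N, 5 O.
Implicit hydrogens by atom environment:
  6 × C (aromatic): no H
  4 × C (aromatic): 1 H each → 4
  2 × O: 1 H each → 2
  2 × O: no H
  1 × C: 3 H
  1 × N (charge +1): no H
  1 × O (charge -1): no H
  Total hydrogens = 9.
Molecular formula: C11H9NO5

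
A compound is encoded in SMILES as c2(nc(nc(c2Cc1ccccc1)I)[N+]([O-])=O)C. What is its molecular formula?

C12H10IN3O2

Heavy atoms from the SMILES: 12 C, 1 I, 3 N, 2 O.
Implicit hydrogens by atom environment:
  5 × C (aromatic): 1 H each → 5
  5 × C (aromatic): no H
  2 × N (aromatic): no H
  1 × C: 3 H
  1 × C: 2 H
  1 × I: no H
  1 × N (charge +1): no H
  1 × O: no H
  1 × O (charge -1): no H
  Total hydrogens = 10.
Molecular formula: C12H10IN3O2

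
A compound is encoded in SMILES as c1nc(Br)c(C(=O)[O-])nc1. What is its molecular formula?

C5H2BrN2O2-

Heavy atoms from the SMILES: 1 Br, 5 C, 2 N, 2 O.
Implicit hydrogens by atom environment:
  2 × C (aromatic): 1 H each → 2
  2 × C (aromatic): no H
  2 × N (aromatic): no H
  1 × Br: no H
  1 × C: no H
  1 × O: no H
  1 × O (charge -1): no H
  Total hydrogens = 2.
Net charge -1.
Molecular formula: C5H2BrN2O2-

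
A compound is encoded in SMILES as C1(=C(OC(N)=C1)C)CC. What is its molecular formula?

Heavy atoms from the SMILES: 7 C, 1 N, 1 O.
Implicit hydrogens by atom environment:
  3 × C (aromatic): no H
  2 × C: 3 H each → 6
  1 × C: 2 H
  1 × C (aromatic): 1 H
  1 × N: 2 H
  1 × O (aromatic): no H
  Total hydrogens = 11.
Molecular formula: C7H11NO

C7H11NO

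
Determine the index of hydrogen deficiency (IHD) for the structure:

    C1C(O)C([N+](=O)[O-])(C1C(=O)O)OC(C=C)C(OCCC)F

4

Molecular formula from the SMILES: C12H18FNO7.
DoU = (2C + 2 + N − H − X)/2 = (2·12 + 2 + 1 − 18 − 1)/2 = 8/2 = 4.
(Structurally: 1 ring(s) + 3 π bond(s) = 4.)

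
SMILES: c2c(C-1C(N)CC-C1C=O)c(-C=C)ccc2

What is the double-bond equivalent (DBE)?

7

Molecular formula from the SMILES: C14H17NO.
DoU = (2C + 2 + N − H − X)/2 = (2·14 + 2 + 1 − 17 − 0)/2 = 14/2 = 7.
(Structurally: 2 ring(s) + 5 π bond(s) = 7.)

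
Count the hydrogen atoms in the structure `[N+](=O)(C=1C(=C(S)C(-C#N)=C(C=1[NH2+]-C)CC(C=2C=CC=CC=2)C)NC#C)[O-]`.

Hydrogens are implicit in SMILES; fill each atom to its normal valence:
  7 × C (aromatic): no H
  5 × C (aromatic): 1 H each → 5
  2 × C: 3 H each → 6
  2 × C: 1 H each → 2
  2 × C: no H
  1 × C: 2 H
  1 × N (charge +1): 2 H
  1 × N: 1 H
  1 × N: no H
  1 × N (charge +1): no H
  1 × O: no H
  1 × O (charge -1): no H
  1 × S: 1 H
  Total hydrogens = 19.

19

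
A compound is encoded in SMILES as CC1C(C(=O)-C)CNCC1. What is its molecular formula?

C8H15NO

Heavy atoms from the SMILES: 8 C, 1 N, 1 O.
Implicit hydrogens by atom environment:
  3 × C: 2 H each → 6
  2 × C: 3 H each → 6
  2 × C: 1 H each → 2
  1 × C: no H
  1 × N: 1 H
  1 × O: no H
  Total hydrogens = 15.
Molecular formula: C8H15NO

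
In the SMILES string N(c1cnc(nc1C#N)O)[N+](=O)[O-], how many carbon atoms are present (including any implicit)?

5

The symbol for carbon appears 5 times in the SMILES. Lowercase c denotes aromatic carbon and counts toward C.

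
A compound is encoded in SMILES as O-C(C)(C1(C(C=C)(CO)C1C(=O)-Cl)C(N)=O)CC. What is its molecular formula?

Heavy atoms from the SMILES: 12 C, 1 Cl, 1 N, 4 O.
Implicit hydrogens by atom environment:
  5 × C: no H
  3 × C: 2 H each → 6
  2 × C: 3 H each → 6
  2 × C: 1 H each → 2
  2 × O: 1 H each → 2
  2 × O: no H
  1 × Cl: no H
  1 × N: 2 H
  Total hydrogens = 18.
Molecular formula: C12H18ClNO4

C12H18ClNO4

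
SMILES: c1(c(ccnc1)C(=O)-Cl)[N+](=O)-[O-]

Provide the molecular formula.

C6H3ClN2O3

Heavy atoms from the SMILES: 6 C, 1 Cl, 2 N, 3 O.
Implicit hydrogens by atom environment:
  3 × C (aromatic): 1 H each → 3
  2 × C (aromatic): no H
  2 × O: no H
  1 × C: no H
  1 × Cl: no H
  1 × N (aromatic): no H
  1 × N (charge +1): no H
  1 × O (charge -1): no H
  Total hydrogens = 3.
Molecular formula: C6H3ClN2O3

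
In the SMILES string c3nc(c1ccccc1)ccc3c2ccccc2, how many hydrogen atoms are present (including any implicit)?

Hydrogens are implicit in SMILES; fill each atom to its normal valence:
  13 × C (aromatic): 1 H each → 13
  4 × C (aromatic): no H
  1 × N (aromatic): no H
  Total hydrogens = 13.

13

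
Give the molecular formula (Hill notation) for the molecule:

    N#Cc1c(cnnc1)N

C5H4N4

Heavy atoms from the SMILES: 5 C, 4 N.
Implicit hydrogens by atom environment:
  2 × C (aromatic): 1 H each → 2
  2 × C (aromatic): no H
  2 × N (aromatic): no H
  1 × C: no H
  1 × N: 2 H
  1 × N: no H
  Total hydrogens = 4.
Molecular formula: C5H4N4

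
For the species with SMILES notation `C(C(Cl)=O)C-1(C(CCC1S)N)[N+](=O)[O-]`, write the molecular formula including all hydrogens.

Heavy atoms from the SMILES: 7 C, 1 Cl, 2 N, 3 O, 1 S.
Implicit hydrogens by atom environment:
  3 × C: 2 H each → 6
  2 × C: 1 H each → 2
  2 × C: no H
  2 × O: no H
  1 × Cl: no H
  1 × N: 2 H
  1 × N (charge +1): no H
  1 × O (charge -1): no H
  1 × S: 1 H
  Total hydrogens = 11.
Molecular formula: C7H11ClN2O3S

C7H11ClN2O3S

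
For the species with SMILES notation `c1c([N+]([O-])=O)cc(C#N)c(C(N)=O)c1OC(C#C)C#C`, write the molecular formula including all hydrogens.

C13H7N3O4

Heavy atoms from the SMILES: 13 C, 3 N, 4 O.
Implicit hydrogens by atom environment:
  4 × C (aromatic): no H
  4 × C: no H
  3 × C: 1 H each → 3
  3 × O: no H
  2 × C (aromatic): 1 H each → 2
  1 × N: 2 H
  1 × N (charge +1): no H
  1 × N: no H
  1 × O (charge -1): no H
  Total hydrogens = 7.
Molecular formula: C13H7N3O4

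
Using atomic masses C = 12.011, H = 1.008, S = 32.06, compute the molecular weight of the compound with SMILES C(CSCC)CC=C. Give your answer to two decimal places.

Molecular formula: C7H14S.
M = 7×12.011 + 14×1.008 + 1×32.06 = 130.25 g/mol.

130.25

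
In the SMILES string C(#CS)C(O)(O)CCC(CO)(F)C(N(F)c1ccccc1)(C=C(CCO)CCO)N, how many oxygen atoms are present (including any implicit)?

The symbol for oxygen appears 5 times in the SMILES.

5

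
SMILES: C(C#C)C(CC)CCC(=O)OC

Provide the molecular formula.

Heavy atoms from the SMILES: 10 C, 2 O.
Implicit hydrogens by atom environment:
  4 × C: 2 H each → 8
  2 × C: 3 H each → 6
  2 × C: 1 H each → 2
  2 × C: no H
  2 × O: no H
  Total hydrogens = 16.
Molecular formula: C10H16O2

C10H16O2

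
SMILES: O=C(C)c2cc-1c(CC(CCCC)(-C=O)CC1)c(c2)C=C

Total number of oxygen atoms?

The symbol for oxygen appears 2 times in the SMILES.

2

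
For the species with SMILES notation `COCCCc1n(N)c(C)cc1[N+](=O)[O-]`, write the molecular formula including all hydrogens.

Heavy atoms from the SMILES: 9 C, 3 N, 3 O.
Implicit hydrogens by atom environment:
  3 × C: 2 H each → 6
  3 × C (aromatic): no H
  2 × C: 3 H each → 6
  2 × O: no H
  1 × C (aromatic): 1 H
  1 × N: 2 H
  1 × N (aromatic): no H
  1 × N (charge +1): no H
  1 × O (charge -1): no H
  Total hydrogens = 15.
Molecular formula: C9H15N3O3

C9H15N3O3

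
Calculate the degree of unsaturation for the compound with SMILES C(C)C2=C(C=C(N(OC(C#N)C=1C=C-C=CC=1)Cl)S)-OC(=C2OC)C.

10

Molecular formula from the SMILES: C18H19ClN2O3S.
DoU = (2C + 2 + N − H − X)/2 = (2·18 + 2 + 2 − 19 − 1)/2 = 20/2 = 10.
(Structurally: 2 ring(s) + 8 π bond(s) = 10.)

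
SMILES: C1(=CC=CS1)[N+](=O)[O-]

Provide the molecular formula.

C4H3NO2S

Heavy atoms from the SMILES: 4 C, 1 N, 2 O, 1 S.
Implicit hydrogens by atom environment:
  3 × C (aromatic): 1 H each → 3
  1 × C (aromatic): no H
  1 × N (charge +1): no H
  1 × O: no H
  1 × O (charge -1): no H
  1 × S (aromatic): no H
  Total hydrogens = 3.
Molecular formula: C4H3NO2S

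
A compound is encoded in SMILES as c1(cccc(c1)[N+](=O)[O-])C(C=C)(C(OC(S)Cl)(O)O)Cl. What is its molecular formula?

C11H11Cl2NO5S

Heavy atoms from the SMILES: 11 C, 2 Cl, 1 N, 5 O, 1 S.
Implicit hydrogens by atom environment:
  4 × C (aromatic): 1 H each → 4
  2 × C: 1 H each → 2
  2 × C: no H
  2 × C (aromatic): no H
  2 × Cl: no H
  2 × O: 1 H each → 2
  2 × O: no H
  1 × C: 2 H
  1 × N (charge +1): no H
  1 × O (charge -1): no H
  1 × S: 1 H
  Total hydrogens = 11.
Molecular formula: C11H11Cl2NO5S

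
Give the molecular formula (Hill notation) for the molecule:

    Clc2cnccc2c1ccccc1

Heavy atoms from the SMILES: 11 C, 1 Cl, 1 N.
Implicit hydrogens by atom environment:
  8 × C (aromatic): 1 H each → 8
  3 × C (aromatic): no H
  1 × Cl: no H
  1 × N (aromatic): no H
  Total hydrogens = 8.
Molecular formula: C11H8ClN

C11H8ClN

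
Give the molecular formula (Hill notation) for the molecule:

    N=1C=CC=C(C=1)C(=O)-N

Heavy atoms from the SMILES: 6 C, 2 N, 1 O.
Implicit hydrogens by atom environment:
  4 × C (aromatic): 1 H each → 4
  1 × C (aromatic): no H
  1 × C: no H
  1 × N: 2 H
  1 × N (aromatic): no H
  1 × O: no H
  Total hydrogens = 6.
Molecular formula: C6H6N2O

C6H6N2O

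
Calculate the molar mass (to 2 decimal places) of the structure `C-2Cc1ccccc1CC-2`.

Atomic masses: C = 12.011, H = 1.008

Molecular formula: C10H12.
M = 10×12.011 + 12×1.008 = 132.21 g/mol.

132.21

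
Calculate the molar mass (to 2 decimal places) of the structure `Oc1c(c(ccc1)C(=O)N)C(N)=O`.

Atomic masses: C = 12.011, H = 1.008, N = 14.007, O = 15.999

Molecular formula: C8H8N2O3.
M = 8×12.011 + 8×1.008 + 2×14.007 + 3×15.999 = 180.16 g/mol.

180.16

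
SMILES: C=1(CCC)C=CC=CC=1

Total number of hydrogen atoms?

Hydrogens are implicit in SMILES; fill each atom to its normal valence:
  5 × C (aromatic): 1 H each → 5
  2 × C: 2 H each → 4
  1 × C: 3 H
  1 × C (aromatic): no H
  Total hydrogens = 12.

12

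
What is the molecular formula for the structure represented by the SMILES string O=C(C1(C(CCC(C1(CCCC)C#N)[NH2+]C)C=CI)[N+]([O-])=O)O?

Heavy atoms from the SMILES: 15 C, 1 I, 3 N, 4 O.
Implicit hydrogens by atom environment:
  5 × C: 2 H each → 10
  4 × C: 1 H each → 4
  4 × C: no H
  2 × C: 3 H each → 6
  2 × O: no H
  1 × I: no H
  1 × N (charge +1): 2 H
  1 × N (charge +1): no H
  1 × N: no H
  1 × O: 1 H
  1 × O (charge -1): no H
  Total hydrogens = 23.
Net charge +1.
Molecular formula: C15H23IN3O4+

C15H23IN3O4+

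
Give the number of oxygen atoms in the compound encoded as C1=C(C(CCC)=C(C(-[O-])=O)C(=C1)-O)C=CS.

3

The symbol for oxygen appears 3 times in the SMILES.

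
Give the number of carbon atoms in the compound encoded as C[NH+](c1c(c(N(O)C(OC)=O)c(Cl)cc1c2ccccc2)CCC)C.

19

The symbol for carbon appears 19 times in the SMILES. Lowercase c denotes aromatic carbon and counts toward C.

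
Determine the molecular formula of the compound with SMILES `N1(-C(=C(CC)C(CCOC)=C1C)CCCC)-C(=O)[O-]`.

C15H24NO3-

Heavy atoms from the SMILES: 15 C, 1 N, 3 O.
Implicit hydrogens by atom environment:
  6 × C: 2 H each → 12
  4 × C: 3 H each → 12
  4 × C (aromatic): no H
  2 × O: no H
  1 × C: no H
  1 × N (aromatic): no H
  1 × O (charge -1): no H
  Total hydrogens = 24.
Net charge -1.
Molecular formula: C15H24NO3-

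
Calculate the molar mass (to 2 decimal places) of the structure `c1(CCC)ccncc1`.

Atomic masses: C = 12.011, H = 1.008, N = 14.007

121.18

Molecular formula: C8H11N.
M = 8×12.011 + 11×1.008 + 1×14.007 = 121.18 g/mol.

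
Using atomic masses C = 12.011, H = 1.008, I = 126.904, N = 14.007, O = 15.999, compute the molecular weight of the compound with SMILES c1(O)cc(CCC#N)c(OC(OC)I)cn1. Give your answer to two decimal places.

334.11

Molecular formula: C10H11IN2O3.
M = 10×12.011 + 11×1.008 + 1×126.904 + 2×14.007 + 3×15.999 = 334.11 g/mol.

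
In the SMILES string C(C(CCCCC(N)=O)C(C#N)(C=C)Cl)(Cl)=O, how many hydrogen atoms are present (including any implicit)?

14

Hydrogens are implicit in SMILES; fill each atom to its normal valence:
  5 × C: 2 H each → 10
  4 × C: no H
  2 × C: 1 H each → 2
  2 × Cl: no H
  2 × O: no H
  1 × N: 2 H
  1 × N: no H
  Total hydrogens = 14.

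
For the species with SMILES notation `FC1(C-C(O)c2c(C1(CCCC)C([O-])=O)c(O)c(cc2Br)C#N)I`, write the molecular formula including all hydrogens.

Heavy atoms from the SMILES: 1 Br, 16 C, 1 F, 1 I, 1 N, 4 O.
Implicit hydrogens by atom environment:
  5 × C (aromatic): no H
  4 × C: 2 H each → 8
  4 × C: no H
  2 × O: 1 H each → 2
  1 × Br: no H
  1 × C: 3 H
  1 × C (aromatic): 1 H
  1 × C: 1 H
  1 × F: no H
  1 × I: no H
  1 × N: no H
  1 × O: no H
  1 × O (charge -1): no H
  Total hydrogens = 15.
Net charge -1.
Molecular formula: C16H15BrFINO4-

C16H15BrFINO4-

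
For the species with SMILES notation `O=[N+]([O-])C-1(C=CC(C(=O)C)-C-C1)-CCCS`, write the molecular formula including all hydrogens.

Heavy atoms from the SMILES: 11 C, 1 N, 3 O, 1 S.
Implicit hydrogens by atom environment:
  5 × C: 2 H each → 10
  3 × C: 1 H each → 3
  2 × C: no H
  2 × O: no H
  1 × C: 3 H
  1 × N (charge +1): no H
  1 × O (charge -1): no H
  1 × S: 1 H
  Total hydrogens = 17.
Molecular formula: C11H17NO3S

C11H17NO3S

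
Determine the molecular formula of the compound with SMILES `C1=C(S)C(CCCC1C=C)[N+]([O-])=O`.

C9H13NO2S

Heavy atoms from the SMILES: 9 C, 1 N, 2 O, 1 S.
Implicit hydrogens by atom environment:
  4 × C: 2 H each → 8
  4 × C: 1 H each → 4
  1 × C: no H
  1 × N (charge +1): no H
  1 × O: no H
  1 × O (charge -1): no H
  1 × S: 1 H
  Total hydrogens = 13.
Molecular formula: C9H13NO2S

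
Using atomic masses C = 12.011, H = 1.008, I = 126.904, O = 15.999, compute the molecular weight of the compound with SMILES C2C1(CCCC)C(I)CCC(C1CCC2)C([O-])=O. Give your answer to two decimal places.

Molecular formula: C15H24IO2-.
M = 15×12.011 + 24×1.008 + 1×126.904 + 2×15.999 = 363.26 g/mol.

363.26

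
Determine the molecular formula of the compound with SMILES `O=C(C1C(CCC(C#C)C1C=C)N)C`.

Heavy atoms from the SMILES: 12 C, 1 N, 1 O.
Implicit hydrogens by atom environment:
  6 × C: 1 H each → 6
  3 × C: 2 H each → 6
  2 × C: no H
  1 × C: 3 H
  1 × N: 2 H
  1 × O: no H
  Total hydrogens = 17.
Molecular formula: C12H17NO

C12H17NO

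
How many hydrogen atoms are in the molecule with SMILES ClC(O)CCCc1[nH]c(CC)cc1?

16

Hydrogens are implicit in SMILES; fill each atom to its normal valence:
  4 × C: 2 H each → 8
  2 × C (aromatic): 1 H each → 2
  2 × C (aromatic): no H
  1 × C: 3 H
  1 × C: 1 H
  1 × Cl: no H
  1 × N (aromatic): 1 H
  1 × O: 1 H
  Total hydrogens = 16.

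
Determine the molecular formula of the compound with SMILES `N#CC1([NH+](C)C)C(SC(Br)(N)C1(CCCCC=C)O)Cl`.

C13H22BrClN3OS+

Heavy atoms from the SMILES: 1 Br, 13 C, 1 Cl, 3 N, 1 O, 1 S.
Implicit hydrogens by atom environment:
  5 × C: 2 H each → 10
  4 × C: no H
  2 × C: 3 H each → 6
  2 × C: 1 H each → 2
  1 × Br: no H
  1 × Cl: no H
  1 × N: 2 H
  1 × N (charge +1): 1 H
  1 × N: no H
  1 × O: 1 H
  1 × S: no H
  Total hydrogens = 22.
Net charge +1.
Molecular formula: C13H22BrClN3OS+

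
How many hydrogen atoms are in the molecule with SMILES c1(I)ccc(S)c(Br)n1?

3

Hydrogens are implicit in SMILES; fill each atom to its normal valence:
  3 × C (aromatic): no H
  2 × C (aromatic): 1 H each → 2
  1 × Br: no H
  1 × I: no H
  1 × N (aromatic): no H
  1 × S: 1 H
  Total hydrogens = 3.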